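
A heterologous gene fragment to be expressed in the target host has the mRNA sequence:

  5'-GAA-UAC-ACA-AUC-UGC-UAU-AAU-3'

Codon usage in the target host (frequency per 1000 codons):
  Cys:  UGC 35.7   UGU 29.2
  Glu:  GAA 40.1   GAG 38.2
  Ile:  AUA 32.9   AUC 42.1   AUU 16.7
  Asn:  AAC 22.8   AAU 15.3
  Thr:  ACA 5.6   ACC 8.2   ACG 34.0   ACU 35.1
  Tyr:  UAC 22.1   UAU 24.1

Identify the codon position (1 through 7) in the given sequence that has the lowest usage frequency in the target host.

Codon 1 GAA (Glu): 40.1 per 1000.
Codon 2 UAC (Tyr): 22.1 per 1000.
Codon 3 ACA (Thr): 5.6 per 1000.
Codon 4 AUC (Ile): 42.1 per 1000.
Codon 5 UGC (Cys): 35.7 per 1000.
Codon 6 UAU (Tyr): 24.1 per 1000.
Codon 7 AAU (Asn): 15.3 per 1000.
Lowest frequency is 5.6 at codon 3.

3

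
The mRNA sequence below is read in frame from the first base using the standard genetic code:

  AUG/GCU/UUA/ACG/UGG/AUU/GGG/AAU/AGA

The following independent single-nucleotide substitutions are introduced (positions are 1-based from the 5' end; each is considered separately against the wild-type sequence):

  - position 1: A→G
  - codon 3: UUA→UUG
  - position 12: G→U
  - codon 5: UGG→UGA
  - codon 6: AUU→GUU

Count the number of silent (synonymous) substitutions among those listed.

Codon 1: AUG (Met) → GUG (Val) — missense.
Codon 3: UUA (Leu) → UUG (Leu) — synonymous.
Codon 4: ACG (Thr) → ACU (Thr) — synonymous.
Codon 5: UGG (Trp) → UGA (Stop) — nonsense.
Codon 6: AUU (Ile) → GUU (Val) — missense.
Synonymous: 2 of 5.

2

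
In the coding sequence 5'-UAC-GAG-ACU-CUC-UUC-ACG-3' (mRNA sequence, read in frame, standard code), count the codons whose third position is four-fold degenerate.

3

Codon 1 UAC (Tyr): third position 2-fold.
Codon 2 GAG (Glu): third position 2-fold.
Codon 3 ACU (Thr): third position 4-fold.
Codon 4 CUC (Leu): third position 4-fold.
Codon 5 UUC (Phe): third position 2-fold.
Codon 6 ACG (Thr): third position 4-fold.
Four-fold degenerate third positions: 3.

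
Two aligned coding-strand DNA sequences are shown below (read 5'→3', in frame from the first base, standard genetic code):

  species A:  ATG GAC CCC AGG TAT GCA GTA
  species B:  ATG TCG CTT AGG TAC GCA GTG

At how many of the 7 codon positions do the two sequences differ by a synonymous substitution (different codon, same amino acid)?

Codon 1: ATG Met / ATG Met — identical.
Codon 2: GAC Asp / TCG Ser — nonsynonymous.
Codon 3: CCC Pro / CTT Leu — nonsynonymous.
Codon 4: AGG Arg / AGG Arg — identical.
Codon 5: TAT Tyr / TAC Tyr — synonymous.
Codon 6: GCA Ala / GCA Ala — identical.
Codon 7: GTA Val / GTG Val — synonymous.
Synonymous differences: 2.

2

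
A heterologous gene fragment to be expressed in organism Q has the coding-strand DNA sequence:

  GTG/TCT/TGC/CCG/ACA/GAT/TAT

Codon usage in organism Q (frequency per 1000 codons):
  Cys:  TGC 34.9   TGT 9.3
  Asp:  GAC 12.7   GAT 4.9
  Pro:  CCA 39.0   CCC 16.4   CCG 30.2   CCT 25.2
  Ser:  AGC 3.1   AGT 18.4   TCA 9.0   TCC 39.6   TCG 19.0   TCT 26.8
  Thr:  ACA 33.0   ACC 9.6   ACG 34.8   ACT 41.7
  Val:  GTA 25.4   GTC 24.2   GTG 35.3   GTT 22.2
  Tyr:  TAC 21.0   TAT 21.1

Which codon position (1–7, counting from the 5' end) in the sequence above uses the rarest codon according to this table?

Codon 1 GTG (Val): 35.3 per 1000.
Codon 2 TCT (Ser): 26.8 per 1000.
Codon 3 TGC (Cys): 34.9 per 1000.
Codon 4 CCG (Pro): 30.2 per 1000.
Codon 5 ACA (Thr): 33.0 per 1000.
Codon 6 GAT (Asp): 4.9 per 1000.
Codon 7 TAT (Tyr): 21.1 per 1000.
Lowest frequency is 4.9 at codon 6.

6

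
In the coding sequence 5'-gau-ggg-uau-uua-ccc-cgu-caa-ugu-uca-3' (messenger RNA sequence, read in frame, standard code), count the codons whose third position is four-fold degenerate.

Codon 1 GAU (Asp): third position 2-fold.
Codon 2 GGG (Gly): third position 4-fold.
Codon 3 UAU (Tyr): third position 2-fold.
Codon 4 UUA (Leu): third position 2-fold.
Codon 5 CCC (Pro): third position 4-fold.
Codon 6 CGU (Arg): third position 4-fold.
Codon 7 CAA (Gln): third position 2-fold.
Codon 8 UGU (Cys): third position 2-fold.
Codon 9 UCA (Ser): third position 4-fold.
Four-fold degenerate third positions: 4.

4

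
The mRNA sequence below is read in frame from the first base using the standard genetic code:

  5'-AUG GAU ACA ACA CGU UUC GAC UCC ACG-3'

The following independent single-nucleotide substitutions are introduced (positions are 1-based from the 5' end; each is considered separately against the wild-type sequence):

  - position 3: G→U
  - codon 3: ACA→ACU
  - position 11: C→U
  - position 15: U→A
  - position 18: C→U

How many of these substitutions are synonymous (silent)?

Codon 1: AUG (Met) → AUU (Ile) — missense.
Codon 3: ACA (Thr) → ACU (Thr) — synonymous.
Codon 4: ACA (Thr) → AUA (Ile) — missense.
Codon 5: CGU (Arg) → CGA (Arg) — synonymous.
Codon 6: UUC (Phe) → UUU (Phe) — synonymous.
Synonymous: 3 of 5.

3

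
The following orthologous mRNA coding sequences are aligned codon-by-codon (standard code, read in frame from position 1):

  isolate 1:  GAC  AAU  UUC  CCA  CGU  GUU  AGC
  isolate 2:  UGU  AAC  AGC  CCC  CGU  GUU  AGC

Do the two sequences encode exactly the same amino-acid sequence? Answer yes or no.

no

Codon 1: GAC Asp / UGU Cys — nonsynonymous.
Codon 2: AAU Asn / AAC Asn — synonymous.
Codon 3: UUC Phe / AGC Ser — nonsynonymous.
Codon 4: CCA Pro / CCC Pro — synonymous.
Codon 5: CGU Arg / CGU Arg — identical.
Codon 6: GUU Val / GUU Val — identical.
Codon 7: AGC Ser / AGC Ser — identical.
Nonsynonymous differences: 2 → different protein.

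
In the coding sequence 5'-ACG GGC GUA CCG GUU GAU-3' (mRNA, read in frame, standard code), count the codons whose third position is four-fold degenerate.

Codon 1 ACG (Thr): third position 4-fold.
Codon 2 GGC (Gly): third position 4-fold.
Codon 3 GUA (Val): third position 4-fold.
Codon 4 CCG (Pro): third position 4-fold.
Codon 5 GUU (Val): third position 4-fold.
Codon 6 GAU (Asp): third position 2-fold.
Four-fold degenerate third positions: 5.

5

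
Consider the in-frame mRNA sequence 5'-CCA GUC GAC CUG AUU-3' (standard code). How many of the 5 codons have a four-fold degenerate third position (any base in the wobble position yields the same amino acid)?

Codon 1 CCA (Pro): third position 4-fold.
Codon 2 GUC (Val): third position 4-fold.
Codon 3 GAC (Asp): third position 2-fold.
Codon 4 CUG (Leu): third position 4-fold.
Codon 5 AUU (Ile): third position 3-fold.
Four-fold degenerate third positions: 3.

3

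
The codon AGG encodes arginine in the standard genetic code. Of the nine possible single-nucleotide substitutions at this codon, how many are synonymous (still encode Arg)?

Position 1: CGG → 1 synonymous.
Position 2: none → 0 synonymous.
Position 3: AGA → 1 synonymous.
Total: 1 + 0 + 1 = 2.

2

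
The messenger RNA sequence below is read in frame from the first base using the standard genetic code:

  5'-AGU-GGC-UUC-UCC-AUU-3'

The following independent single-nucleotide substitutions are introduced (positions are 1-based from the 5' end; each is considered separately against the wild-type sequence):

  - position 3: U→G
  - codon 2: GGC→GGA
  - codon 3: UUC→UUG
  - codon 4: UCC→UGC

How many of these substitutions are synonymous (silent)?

Codon 1: AGU (Ser) → AGG (Arg) — missense.
Codon 2: GGC (Gly) → GGA (Gly) — synonymous.
Codon 3: UUC (Phe) → UUG (Leu) — missense.
Codon 4: UCC (Ser) → UGC (Cys) — missense.
Synonymous: 1 of 4.

1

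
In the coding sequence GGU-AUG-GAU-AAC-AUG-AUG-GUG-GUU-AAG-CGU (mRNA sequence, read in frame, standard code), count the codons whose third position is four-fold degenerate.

4

Codon 1 GGU (Gly): third position 4-fold.
Codon 2 AUG (Met): third position 1-fold.
Codon 3 GAU (Asp): third position 2-fold.
Codon 4 AAC (Asn): third position 2-fold.
Codon 5 AUG (Met): third position 1-fold.
Codon 6 AUG (Met): third position 1-fold.
Codon 7 GUG (Val): third position 4-fold.
Codon 8 GUU (Val): third position 4-fold.
Codon 9 AAG (Lys): third position 2-fold.
Codon 10 CGU (Arg): third position 4-fold.
Four-fold degenerate third positions: 4.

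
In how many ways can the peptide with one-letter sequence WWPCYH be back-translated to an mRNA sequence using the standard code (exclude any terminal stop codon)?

32

Trp: 1 codon.
Trp: 1 codon.
Pro: 4 codons.
Cys: 2 codons.
Tyr: 2 codons.
His: 2 codons.
1 × 1 × 4 × 2 × 2 × 2 = 32.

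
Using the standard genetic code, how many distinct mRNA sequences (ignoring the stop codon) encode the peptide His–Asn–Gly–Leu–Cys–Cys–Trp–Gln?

His: 2 codons.
Asn: 2 codons.
Gly: 4 codons.
Leu: 6 codons.
Cys: 2 codons.
Cys: 2 codons.
Trp: 1 codon.
Gln: 2 codons.
2 × 2 × 4 × 6 × 2 × 2 × 1 × 2 = 768.

768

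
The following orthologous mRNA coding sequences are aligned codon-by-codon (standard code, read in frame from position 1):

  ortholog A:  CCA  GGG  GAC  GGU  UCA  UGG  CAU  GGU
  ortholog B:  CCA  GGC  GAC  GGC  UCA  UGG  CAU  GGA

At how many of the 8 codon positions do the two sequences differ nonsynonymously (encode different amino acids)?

Codon 1: CCA Pro / CCA Pro — identical.
Codon 2: GGG Gly / GGC Gly — synonymous.
Codon 3: GAC Asp / GAC Asp — identical.
Codon 4: GGU Gly / GGC Gly — synonymous.
Codon 5: UCA Ser / UCA Ser — identical.
Codon 6: UGG Trp / UGG Trp — identical.
Codon 7: CAU His / CAU His — identical.
Codon 8: GGU Gly / GGA Gly — synonymous.
Nonsynonymous differences: 0.

0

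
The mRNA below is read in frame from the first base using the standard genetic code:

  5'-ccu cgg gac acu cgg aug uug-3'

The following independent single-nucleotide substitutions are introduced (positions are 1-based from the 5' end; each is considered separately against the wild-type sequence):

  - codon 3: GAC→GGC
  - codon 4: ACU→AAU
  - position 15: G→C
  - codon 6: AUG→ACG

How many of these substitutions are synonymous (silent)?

1

Codon 3: GAC (Asp) → GGC (Gly) — missense.
Codon 4: ACU (Thr) → AAU (Asn) — missense.
Codon 5: CGG (Arg) → CGC (Arg) — synonymous.
Codon 6: AUG (Met) → ACG (Thr) — missense.
Synonymous: 1 of 4.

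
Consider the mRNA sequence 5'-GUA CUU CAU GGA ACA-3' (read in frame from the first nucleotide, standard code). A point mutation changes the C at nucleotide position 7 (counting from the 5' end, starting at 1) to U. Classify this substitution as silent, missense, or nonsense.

Position 7 falls in codon 3: CAU → His.
After the substitution the codon is UAU → Tyr.
His ≠ Tyr, so this is a missense mutation.

missense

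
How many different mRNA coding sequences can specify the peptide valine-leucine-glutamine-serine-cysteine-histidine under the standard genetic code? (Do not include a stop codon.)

Val: 4 codons.
Leu: 6 codons.
Gln: 2 codons.
Ser: 6 codons.
Cys: 2 codons.
His: 2 codons.
4 × 6 × 2 × 6 × 2 × 2 = 1152.

1152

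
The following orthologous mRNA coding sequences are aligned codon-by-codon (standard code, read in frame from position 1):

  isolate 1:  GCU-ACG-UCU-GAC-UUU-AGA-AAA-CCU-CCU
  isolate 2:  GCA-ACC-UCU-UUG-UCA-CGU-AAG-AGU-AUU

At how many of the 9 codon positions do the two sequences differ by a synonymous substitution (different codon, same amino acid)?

Codon 1: GCU Ala / GCA Ala — synonymous.
Codon 2: ACG Thr / ACC Thr — synonymous.
Codon 3: UCU Ser / UCU Ser — identical.
Codon 4: GAC Asp / UUG Leu — nonsynonymous.
Codon 5: UUU Phe / UCA Ser — nonsynonymous.
Codon 6: AGA Arg / CGU Arg — synonymous.
Codon 7: AAA Lys / AAG Lys — synonymous.
Codon 8: CCU Pro / AGU Ser — nonsynonymous.
Codon 9: CCU Pro / AUU Ile — nonsynonymous.
Synonymous differences: 4.

4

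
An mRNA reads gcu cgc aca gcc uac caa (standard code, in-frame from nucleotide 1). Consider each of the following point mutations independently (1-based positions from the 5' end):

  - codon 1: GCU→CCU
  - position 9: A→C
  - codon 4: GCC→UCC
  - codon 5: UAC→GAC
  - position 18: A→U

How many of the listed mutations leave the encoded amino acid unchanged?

Codon 1: GCU (Ala) → CCU (Pro) — missense.
Codon 3: ACA (Thr) → ACC (Thr) — synonymous.
Codon 4: GCC (Ala) → UCC (Ser) — missense.
Codon 5: UAC (Tyr) → GAC (Asp) — missense.
Codon 6: CAA (Gln) → CAU (His) — missense.
Synonymous: 1 of 5.

1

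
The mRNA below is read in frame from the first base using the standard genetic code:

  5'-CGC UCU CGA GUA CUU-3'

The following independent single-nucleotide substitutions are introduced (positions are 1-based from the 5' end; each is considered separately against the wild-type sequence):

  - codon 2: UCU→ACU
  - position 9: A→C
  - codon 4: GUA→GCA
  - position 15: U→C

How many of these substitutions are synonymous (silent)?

2

Codon 2: UCU (Ser) → ACU (Thr) — missense.
Codon 3: CGA (Arg) → CGC (Arg) — synonymous.
Codon 4: GUA (Val) → GCA (Ala) — missense.
Codon 5: CUU (Leu) → CUC (Leu) — synonymous.
Synonymous: 2 of 4.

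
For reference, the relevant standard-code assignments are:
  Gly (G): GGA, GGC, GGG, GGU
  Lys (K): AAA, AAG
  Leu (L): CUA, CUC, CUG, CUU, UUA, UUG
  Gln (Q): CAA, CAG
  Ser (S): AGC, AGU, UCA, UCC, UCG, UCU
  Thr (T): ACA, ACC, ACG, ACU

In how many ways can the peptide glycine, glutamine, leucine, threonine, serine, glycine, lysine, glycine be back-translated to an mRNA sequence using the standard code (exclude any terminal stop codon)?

Gly: 4 codons.
Gln: 2 codons.
Leu: 6 codons.
Thr: 4 codons.
Ser: 6 codons.
Gly: 4 codons.
Lys: 2 codons.
Gly: 4 codons.
4 × 2 × 6 × 4 × 6 × 4 × 2 × 4 = 36864.

36864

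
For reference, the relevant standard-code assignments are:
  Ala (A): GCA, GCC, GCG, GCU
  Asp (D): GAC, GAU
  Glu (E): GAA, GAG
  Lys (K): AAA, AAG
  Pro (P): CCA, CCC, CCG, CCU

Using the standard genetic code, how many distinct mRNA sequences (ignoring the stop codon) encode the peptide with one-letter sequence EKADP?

Glu: 2 codons.
Lys: 2 codons.
Ala: 4 codons.
Asp: 2 codons.
Pro: 4 codons.
2 × 2 × 4 × 2 × 4 = 128.

128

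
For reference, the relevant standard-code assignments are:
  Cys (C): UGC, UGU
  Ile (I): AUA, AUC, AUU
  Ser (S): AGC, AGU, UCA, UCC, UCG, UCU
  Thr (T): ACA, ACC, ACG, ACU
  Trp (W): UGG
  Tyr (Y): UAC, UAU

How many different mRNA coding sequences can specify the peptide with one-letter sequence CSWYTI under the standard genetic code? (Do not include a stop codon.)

Cys: 2 codons.
Ser: 6 codons.
Trp: 1 codon.
Tyr: 2 codons.
Thr: 4 codons.
Ile: 3 codons.
2 × 6 × 1 × 2 × 4 × 3 = 288.

288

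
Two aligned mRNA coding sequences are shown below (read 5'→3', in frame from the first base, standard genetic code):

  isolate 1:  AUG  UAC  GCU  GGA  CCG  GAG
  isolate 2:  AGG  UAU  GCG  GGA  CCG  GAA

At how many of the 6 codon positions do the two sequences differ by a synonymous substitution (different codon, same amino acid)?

Codon 1: AUG Met / AGG Arg — nonsynonymous.
Codon 2: UAC Tyr / UAU Tyr — synonymous.
Codon 3: GCU Ala / GCG Ala — synonymous.
Codon 4: GGA Gly / GGA Gly — identical.
Codon 5: CCG Pro / CCG Pro — identical.
Codon 6: GAG Glu / GAA Glu — synonymous.
Synonymous differences: 3.

3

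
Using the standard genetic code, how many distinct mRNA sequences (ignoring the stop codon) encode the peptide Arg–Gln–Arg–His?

144

Arg: 6 codons.
Gln: 2 codons.
Arg: 6 codons.
His: 2 codons.
6 × 2 × 6 × 2 = 144.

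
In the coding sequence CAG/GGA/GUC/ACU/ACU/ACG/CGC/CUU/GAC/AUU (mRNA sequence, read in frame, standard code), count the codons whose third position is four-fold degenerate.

Codon 1 CAG (Gln): third position 2-fold.
Codon 2 GGA (Gly): third position 4-fold.
Codon 3 GUC (Val): third position 4-fold.
Codon 4 ACU (Thr): third position 4-fold.
Codon 5 ACU (Thr): third position 4-fold.
Codon 6 ACG (Thr): third position 4-fold.
Codon 7 CGC (Arg): third position 4-fold.
Codon 8 CUU (Leu): third position 4-fold.
Codon 9 GAC (Asp): third position 2-fold.
Codon 10 AUU (Ile): third position 3-fold.
Four-fold degenerate third positions: 7.

7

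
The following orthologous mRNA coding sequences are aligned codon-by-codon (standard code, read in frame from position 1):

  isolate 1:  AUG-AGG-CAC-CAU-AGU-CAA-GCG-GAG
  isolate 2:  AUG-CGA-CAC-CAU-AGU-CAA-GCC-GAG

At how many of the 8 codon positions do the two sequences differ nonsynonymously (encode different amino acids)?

Codon 1: AUG Met / AUG Met — identical.
Codon 2: AGG Arg / CGA Arg — synonymous.
Codon 3: CAC His / CAC His — identical.
Codon 4: CAU His / CAU His — identical.
Codon 5: AGU Ser / AGU Ser — identical.
Codon 6: CAA Gln / CAA Gln — identical.
Codon 7: GCG Ala / GCC Ala — synonymous.
Codon 8: GAG Glu / GAG Glu — identical.
Nonsynonymous differences: 0.

0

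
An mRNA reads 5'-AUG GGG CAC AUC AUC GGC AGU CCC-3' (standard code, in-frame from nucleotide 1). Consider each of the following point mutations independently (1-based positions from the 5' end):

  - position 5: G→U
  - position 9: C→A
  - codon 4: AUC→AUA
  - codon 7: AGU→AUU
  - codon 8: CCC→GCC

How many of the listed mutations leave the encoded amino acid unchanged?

1

Codon 2: GGG (Gly) → GUG (Val) — missense.
Codon 3: CAC (His) → CAA (Gln) — missense.
Codon 4: AUC (Ile) → AUA (Ile) — synonymous.
Codon 7: AGU (Ser) → AUU (Ile) — missense.
Codon 8: CCC (Pro) → GCC (Ala) — missense.
Synonymous: 1 of 5.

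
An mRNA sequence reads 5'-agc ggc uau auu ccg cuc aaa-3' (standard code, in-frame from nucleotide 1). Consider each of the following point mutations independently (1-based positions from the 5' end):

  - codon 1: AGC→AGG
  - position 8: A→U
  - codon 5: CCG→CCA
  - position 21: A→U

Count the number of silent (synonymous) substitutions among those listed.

Codon 1: AGC (Ser) → AGG (Arg) — missense.
Codon 3: UAU (Tyr) → UUU (Phe) — missense.
Codon 5: CCG (Pro) → CCA (Pro) — synonymous.
Codon 7: AAA (Lys) → AAU (Asn) — missense.
Synonymous: 1 of 4.

1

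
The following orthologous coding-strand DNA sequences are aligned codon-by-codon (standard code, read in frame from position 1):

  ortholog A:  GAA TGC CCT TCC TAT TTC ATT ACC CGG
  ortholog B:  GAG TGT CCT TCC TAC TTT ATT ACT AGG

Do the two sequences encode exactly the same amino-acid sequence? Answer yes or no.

Codon 1: GAA Glu / GAG Glu — synonymous.
Codon 2: TGC Cys / TGT Cys — synonymous.
Codon 3: CCT Pro / CCT Pro — identical.
Codon 4: TCC Ser / TCC Ser — identical.
Codon 5: TAT Tyr / TAC Tyr — synonymous.
Codon 6: TTC Phe / TTT Phe — synonymous.
Codon 7: ATT Ile / ATT Ile — identical.
Codon 8: ACC Thr / ACT Thr — synonymous.
Codon 9: CGG Arg / AGG Arg — synonymous.
Nonsynonymous differences: 0 → same protein.

yes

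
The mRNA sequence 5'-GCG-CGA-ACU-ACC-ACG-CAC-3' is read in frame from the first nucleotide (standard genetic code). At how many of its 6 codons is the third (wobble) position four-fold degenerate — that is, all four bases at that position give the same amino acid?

Codon 1 GCG (Ala): third position 4-fold.
Codon 2 CGA (Arg): third position 4-fold.
Codon 3 ACU (Thr): third position 4-fold.
Codon 4 ACC (Thr): third position 4-fold.
Codon 5 ACG (Thr): third position 4-fold.
Codon 6 CAC (His): third position 2-fold.
Four-fold degenerate third positions: 5.

5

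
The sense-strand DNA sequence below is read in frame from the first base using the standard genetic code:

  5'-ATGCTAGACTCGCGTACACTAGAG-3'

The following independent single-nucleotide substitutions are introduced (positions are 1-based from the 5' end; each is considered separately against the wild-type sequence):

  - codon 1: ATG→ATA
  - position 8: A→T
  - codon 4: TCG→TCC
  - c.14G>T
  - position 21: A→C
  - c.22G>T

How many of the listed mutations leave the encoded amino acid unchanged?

2

Codon 1: ATG (Met) → ATA (Ile) — missense.
Codon 3: GAC (Asp) → GTC (Val) — missense.
Codon 4: TCG (Ser) → TCC (Ser) — synonymous.
Codon 5: CGT (Arg) → CTT (Leu) — missense.
Codon 7: CTA (Leu) → CTC (Leu) — synonymous.
Codon 8: GAG (Glu) → TAG (Stop) — nonsense.
Synonymous: 2 of 6.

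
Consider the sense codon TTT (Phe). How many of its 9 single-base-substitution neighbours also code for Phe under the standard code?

Position 1: none → 0 synonymous.
Position 2: none → 0 synonymous.
Position 3: TTC → 1 synonymous.
Total: 0 + 0 + 1 = 1.

1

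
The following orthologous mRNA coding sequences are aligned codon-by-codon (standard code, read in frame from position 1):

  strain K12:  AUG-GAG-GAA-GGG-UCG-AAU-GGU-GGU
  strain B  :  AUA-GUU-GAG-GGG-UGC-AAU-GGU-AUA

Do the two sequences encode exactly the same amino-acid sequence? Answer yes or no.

Codon 1: AUG Met / AUA Ile — nonsynonymous.
Codon 2: GAG Glu / GUU Val — nonsynonymous.
Codon 3: GAA Glu / GAG Glu — synonymous.
Codon 4: GGG Gly / GGG Gly — identical.
Codon 5: UCG Ser / UGC Cys — nonsynonymous.
Codon 6: AAU Asn / AAU Asn — identical.
Codon 7: GGU Gly / GGU Gly — identical.
Codon 8: GGU Gly / AUA Ile — nonsynonymous.
Nonsynonymous differences: 4 → different protein.

no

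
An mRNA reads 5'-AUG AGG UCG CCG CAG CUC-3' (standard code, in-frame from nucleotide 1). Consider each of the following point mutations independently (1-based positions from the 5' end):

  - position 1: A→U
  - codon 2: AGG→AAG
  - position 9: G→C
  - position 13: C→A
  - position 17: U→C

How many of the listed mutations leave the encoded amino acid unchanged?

Codon 1: AUG (Met) → UUG (Leu) — missense.
Codon 2: AGG (Arg) → AAG (Lys) — missense.
Codon 3: UCG (Ser) → UCC (Ser) — synonymous.
Codon 5: CAG (Gln) → AAG (Lys) — missense.
Codon 6: CUC (Leu) → CCC (Pro) — missense.
Synonymous: 1 of 5.

1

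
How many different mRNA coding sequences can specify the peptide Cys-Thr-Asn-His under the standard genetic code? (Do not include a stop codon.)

Cys: 2 codons.
Thr: 4 codons.
Asn: 2 codons.
His: 2 codons.
2 × 4 × 2 × 2 = 32.

32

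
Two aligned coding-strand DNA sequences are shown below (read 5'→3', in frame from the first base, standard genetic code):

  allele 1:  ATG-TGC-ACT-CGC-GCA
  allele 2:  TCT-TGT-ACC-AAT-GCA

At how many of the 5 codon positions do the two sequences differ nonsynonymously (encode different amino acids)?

2

Codon 1: ATG Met / TCT Ser — nonsynonymous.
Codon 2: TGC Cys / TGT Cys — synonymous.
Codon 3: ACT Thr / ACC Thr — synonymous.
Codon 4: CGC Arg / AAT Asn — nonsynonymous.
Codon 5: GCA Ala / GCA Ala — identical.
Nonsynonymous differences: 2.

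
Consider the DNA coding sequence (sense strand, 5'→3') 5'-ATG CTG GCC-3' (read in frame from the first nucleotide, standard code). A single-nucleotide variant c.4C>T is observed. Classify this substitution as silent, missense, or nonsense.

silent

Position 4 falls in codon 2: CTG → Leu.
After the substitution the codon is TTG → Leu.
Both encode Leu, so the change is synonymous.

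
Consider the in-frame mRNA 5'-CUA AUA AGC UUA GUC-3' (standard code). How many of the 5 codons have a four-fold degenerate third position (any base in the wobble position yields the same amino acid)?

Codon 1 CUA (Leu): third position 4-fold.
Codon 2 AUA (Ile): third position 3-fold.
Codon 3 AGC (Ser): third position 2-fold.
Codon 4 UUA (Leu): third position 2-fold.
Codon 5 GUC (Val): third position 4-fold.
Four-fold degenerate third positions: 2.

2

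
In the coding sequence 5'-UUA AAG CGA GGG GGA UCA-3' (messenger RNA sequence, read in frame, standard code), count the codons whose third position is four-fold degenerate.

4

Codon 1 UUA (Leu): third position 2-fold.
Codon 2 AAG (Lys): third position 2-fold.
Codon 3 CGA (Arg): third position 4-fold.
Codon 4 GGG (Gly): third position 4-fold.
Codon 5 GGA (Gly): third position 4-fold.
Codon 6 UCA (Ser): third position 4-fold.
Four-fold degenerate third positions: 4.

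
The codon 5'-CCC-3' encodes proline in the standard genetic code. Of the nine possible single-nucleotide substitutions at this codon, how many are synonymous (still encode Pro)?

3

Position 1: none → 0 synonymous.
Position 2: none → 0 synonymous.
Position 3: CCT, CCA, CCG → 3 synonymous.
Total: 0 + 0 + 3 = 3.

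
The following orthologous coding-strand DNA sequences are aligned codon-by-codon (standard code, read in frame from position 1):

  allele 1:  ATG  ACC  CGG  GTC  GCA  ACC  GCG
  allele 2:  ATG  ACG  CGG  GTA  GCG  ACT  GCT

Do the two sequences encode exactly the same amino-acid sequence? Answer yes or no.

Codon 1: ATG Met / ATG Met — identical.
Codon 2: ACC Thr / ACG Thr — synonymous.
Codon 3: CGG Arg / CGG Arg — identical.
Codon 4: GTC Val / GTA Val — synonymous.
Codon 5: GCA Ala / GCG Ala — synonymous.
Codon 6: ACC Thr / ACT Thr — synonymous.
Codon 7: GCG Ala / GCT Ala — synonymous.
Nonsynonymous differences: 0 → same protein.

yes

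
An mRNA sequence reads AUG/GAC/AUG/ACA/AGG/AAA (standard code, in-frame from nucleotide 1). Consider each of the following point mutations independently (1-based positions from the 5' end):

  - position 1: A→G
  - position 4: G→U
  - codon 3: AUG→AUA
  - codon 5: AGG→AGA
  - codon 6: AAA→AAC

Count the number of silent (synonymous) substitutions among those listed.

Codon 1: AUG (Met) → GUG (Val) — missense.
Codon 2: GAC (Asp) → UAC (Tyr) — missense.
Codon 3: AUG (Met) → AUA (Ile) — missense.
Codon 5: AGG (Arg) → AGA (Arg) — synonymous.
Codon 6: AAA (Lys) → AAC (Asn) — missense.
Synonymous: 1 of 5.

1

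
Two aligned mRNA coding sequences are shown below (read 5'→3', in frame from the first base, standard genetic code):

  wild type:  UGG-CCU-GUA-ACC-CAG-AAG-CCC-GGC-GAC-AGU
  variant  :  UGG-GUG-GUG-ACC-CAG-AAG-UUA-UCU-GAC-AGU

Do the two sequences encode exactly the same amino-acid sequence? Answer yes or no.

Codon 1: UGG Trp / UGG Trp — identical.
Codon 2: CCU Pro / GUG Val — nonsynonymous.
Codon 3: GUA Val / GUG Val — synonymous.
Codon 4: ACC Thr / ACC Thr — identical.
Codon 5: CAG Gln / CAG Gln — identical.
Codon 6: AAG Lys / AAG Lys — identical.
Codon 7: CCC Pro / UUA Leu — nonsynonymous.
Codon 8: GGC Gly / UCU Ser — nonsynonymous.
Codon 9: GAC Asp / GAC Asp — identical.
Codon 10: AGU Ser / AGU Ser — identical.
Nonsynonymous differences: 3 → different protein.

no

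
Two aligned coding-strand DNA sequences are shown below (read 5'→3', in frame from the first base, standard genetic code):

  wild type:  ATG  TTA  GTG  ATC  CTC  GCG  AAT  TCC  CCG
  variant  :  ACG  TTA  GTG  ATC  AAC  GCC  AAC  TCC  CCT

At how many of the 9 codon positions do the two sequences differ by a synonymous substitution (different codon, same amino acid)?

Codon 1: ATG Met / ACG Thr — nonsynonymous.
Codon 2: TTA Leu / TTA Leu — identical.
Codon 3: GTG Val / GTG Val — identical.
Codon 4: ATC Ile / ATC Ile — identical.
Codon 5: CTC Leu / AAC Asn — nonsynonymous.
Codon 6: GCG Ala / GCC Ala — synonymous.
Codon 7: AAT Asn / AAC Asn — synonymous.
Codon 8: TCC Ser / TCC Ser — identical.
Codon 9: CCG Pro / CCT Pro — synonymous.
Synonymous differences: 3.

3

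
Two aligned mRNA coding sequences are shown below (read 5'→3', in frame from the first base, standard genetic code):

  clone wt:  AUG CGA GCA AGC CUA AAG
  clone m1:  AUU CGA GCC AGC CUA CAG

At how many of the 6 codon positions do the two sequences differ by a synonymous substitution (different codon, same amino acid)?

Codon 1: AUG Met / AUU Ile — nonsynonymous.
Codon 2: CGA Arg / CGA Arg — identical.
Codon 3: GCA Ala / GCC Ala — synonymous.
Codon 4: AGC Ser / AGC Ser — identical.
Codon 5: CUA Leu / CUA Leu — identical.
Codon 6: AAG Lys / CAG Gln — nonsynonymous.
Synonymous differences: 1.

1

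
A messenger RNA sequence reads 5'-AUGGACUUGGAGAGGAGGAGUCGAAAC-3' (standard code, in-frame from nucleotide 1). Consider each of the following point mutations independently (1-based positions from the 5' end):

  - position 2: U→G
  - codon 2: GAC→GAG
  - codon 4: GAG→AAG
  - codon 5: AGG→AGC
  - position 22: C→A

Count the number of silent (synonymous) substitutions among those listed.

Codon 1: AUG (Met) → AGG (Arg) — missense.
Codon 2: GAC (Asp) → GAG (Glu) — missense.
Codon 4: GAG (Glu) → AAG (Lys) — missense.
Codon 5: AGG (Arg) → AGC (Ser) — missense.
Codon 8: CGA (Arg) → AGA (Arg) — synonymous.
Synonymous: 1 of 5.

1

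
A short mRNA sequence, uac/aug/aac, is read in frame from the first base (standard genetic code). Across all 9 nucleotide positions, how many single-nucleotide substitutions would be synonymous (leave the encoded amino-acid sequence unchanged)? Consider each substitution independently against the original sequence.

Codon 1 (UAC, Tyr): 1 synonymous substitution.
Codon 2 (AUG, Met): 0 synonymous substitutions.
Codon 3 (AAC, Asn): 1 synonymous substitution.
Total: 1 + 0 + 1 = 2.

2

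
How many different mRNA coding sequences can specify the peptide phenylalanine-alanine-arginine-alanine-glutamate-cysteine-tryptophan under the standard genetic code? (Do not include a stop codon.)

Phe: 2 codons.
Ala: 4 codons.
Arg: 6 codons.
Ala: 4 codons.
Glu: 2 codons.
Cys: 2 codons.
Trp: 1 codon.
2 × 4 × 6 × 4 × 2 × 2 × 1 = 768.

768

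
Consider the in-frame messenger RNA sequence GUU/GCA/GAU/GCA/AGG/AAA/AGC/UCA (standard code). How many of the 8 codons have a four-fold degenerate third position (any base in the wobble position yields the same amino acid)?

4

Codon 1 GUU (Val): third position 4-fold.
Codon 2 GCA (Ala): third position 4-fold.
Codon 3 GAU (Asp): third position 2-fold.
Codon 4 GCA (Ala): third position 4-fold.
Codon 5 AGG (Arg): third position 2-fold.
Codon 6 AAA (Lys): third position 2-fold.
Codon 7 AGC (Ser): third position 2-fold.
Codon 8 UCA (Ser): third position 4-fold.
Four-fold degenerate third positions: 4.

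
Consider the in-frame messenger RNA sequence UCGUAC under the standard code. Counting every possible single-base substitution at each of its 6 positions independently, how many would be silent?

Codon 1 (UCG, Ser): 3 synonymous substitutions.
Codon 2 (UAC, Tyr): 1 synonymous substitution.
Total: 3 + 1 = 4.

4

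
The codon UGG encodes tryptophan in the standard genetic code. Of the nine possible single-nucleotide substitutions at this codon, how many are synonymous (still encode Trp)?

Position 1: none → 0 synonymous.
Position 2: none → 0 synonymous.
Position 3: none → 0 synonymous.
Total: 0 + 0 + 0 = 0.

0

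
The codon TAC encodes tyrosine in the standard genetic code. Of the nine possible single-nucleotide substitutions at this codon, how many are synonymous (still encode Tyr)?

Position 1: none → 0 synonymous.
Position 2: none → 0 synonymous.
Position 3: TAT → 1 synonymous.
Total: 0 + 0 + 1 = 1.

1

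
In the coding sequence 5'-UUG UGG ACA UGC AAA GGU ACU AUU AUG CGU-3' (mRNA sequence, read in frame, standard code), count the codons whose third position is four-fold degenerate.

Codon 1 UUG (Leu): third position 2-fold.
Codon 2 UGG (Trp): third position 1-fold.
Codon 3 ACA (Thr): third position 4-fold.
Codon 4 UGC (Cys): third position 2-fold.
Codon 5 AAA (Lys): third position 2-fold.
Codon 6 GGU (Gly): third position 4-fold.
Codon 7 ACU (Thr): third position 4-fold.
Codon 8 AUU (Ile): third position 3-fold.
Codon 9 AUG (Met): third position 1-fold.
Codon 10 CGU (Arg): third position 4-fold.
Four-fold degenerate third positions: 4.

4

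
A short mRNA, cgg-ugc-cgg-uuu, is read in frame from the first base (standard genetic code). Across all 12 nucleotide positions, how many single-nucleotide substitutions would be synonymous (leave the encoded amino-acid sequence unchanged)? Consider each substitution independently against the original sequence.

10

Codon 1 (CGG, Arg): 4 synonymous substitutions.
Codon 2 (UGC, Cys): 1 synonymous substitution.
Codon 3 (CGG, Arg): 4 synonymous substitutions.
Codon 4 (UUU, Phe): 1 synonymous substitution.
Total: 4 + 1 + 4 + 1 = 10.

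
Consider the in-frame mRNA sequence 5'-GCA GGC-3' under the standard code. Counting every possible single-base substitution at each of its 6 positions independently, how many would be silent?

6

Codon 1 (GCA, Ala): 3 synonymous substitutions.
Codon 2 (GGC, Gly): 3 synonymous substitutions.
Total: 3 + 3 = 6.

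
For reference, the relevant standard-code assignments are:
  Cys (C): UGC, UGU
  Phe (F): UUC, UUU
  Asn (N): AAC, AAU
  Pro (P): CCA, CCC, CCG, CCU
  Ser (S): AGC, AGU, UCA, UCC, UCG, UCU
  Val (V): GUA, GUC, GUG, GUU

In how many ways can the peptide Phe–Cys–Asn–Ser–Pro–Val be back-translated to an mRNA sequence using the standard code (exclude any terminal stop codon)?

768

Phe: 2 codons.
Cys: 2 codons.
Asn: 2 codons.
Ser: 6 codons.
Pro: 4 codons.
Val: 4 codons.
2 × 2 × 2 × 6 × 4 × 4 = 768.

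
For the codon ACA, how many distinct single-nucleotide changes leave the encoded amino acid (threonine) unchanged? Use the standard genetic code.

3

Position 1: none → 0 synonymous.
Position 2: none → 0 synonymous.
Position 3: ACT, ACC, ACG → 3 synonymous.
Total: 0 + 0 + 3 = 3.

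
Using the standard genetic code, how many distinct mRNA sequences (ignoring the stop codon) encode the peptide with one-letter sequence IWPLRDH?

Ile: 3 codons.
Trp: 1 codon.
Pro: 4 codons.
Leu: 6 codons.
Arg: 6 codons.
Asp: 2 codons.
His: 2 codons.
3 × 1 × 4 × 6 × 6 × 2 × 2 = 1728.

1728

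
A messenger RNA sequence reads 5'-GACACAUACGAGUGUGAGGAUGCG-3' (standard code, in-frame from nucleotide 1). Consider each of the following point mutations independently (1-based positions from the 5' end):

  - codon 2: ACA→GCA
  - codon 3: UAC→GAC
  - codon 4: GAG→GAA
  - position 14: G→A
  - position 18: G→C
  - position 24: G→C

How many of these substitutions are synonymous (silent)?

Codon 2: ACA (Thr) → GCA (Ala) — missense.
Codon 3: UAC (Tyr) → GAC (Asp) — missense.
Codon 4: GAG (Glu) → GAA (Glu) — synonymous.
Codon 5: UGU (Cys) → UAU (Tyr) — missense.
Codon 6: GAG (Glu) → GAC (Asp) — missense.
Codon 8: GCG (Ala) → GCC (Ala) — synonymous.
Synonymous: 2 of 6.

2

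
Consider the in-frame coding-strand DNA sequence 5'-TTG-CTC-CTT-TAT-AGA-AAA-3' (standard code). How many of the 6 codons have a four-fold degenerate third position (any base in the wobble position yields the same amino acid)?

2

Codon 1 TTG (Leu): third position 2-fold.
Codon 2 CTC (Leu): third position 4-fold.
Codon 3 CTT (Leu): third position 4-fold.
Codon 4 TAT (Tyr): third position 2-fold.
Codon 5 AGA (Arg): third position 2-fold.
Codon 6 AAA (Lys): third position 2-fold.
Four-fold degenerate third positions: 2.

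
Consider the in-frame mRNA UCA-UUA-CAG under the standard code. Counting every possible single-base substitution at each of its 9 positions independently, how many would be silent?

Codon 1 (UCA, Ser): 3 synonymous substitutions.
Codon 2 (UUA, Leu): 2 synonymous substitutions.
Codon 3 (CAG, Gln): 1 synonymous substitution.
Total: 3 + 2 + 1 = 6.

6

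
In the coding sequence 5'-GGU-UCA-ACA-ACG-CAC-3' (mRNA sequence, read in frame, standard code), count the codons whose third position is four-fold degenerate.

4

Codon 1 GGU (Gly): third position 4-fold.
Codon 2 UCA (Ser): third position 4-fold.
Codon 3 ACA (Thr): third position 4-fold.
Codon 4 ACG (Thr): third position 4-fold.
Codon 5 CAC (His): third position 2-fold.
Four-fold degenerate third positions: 4.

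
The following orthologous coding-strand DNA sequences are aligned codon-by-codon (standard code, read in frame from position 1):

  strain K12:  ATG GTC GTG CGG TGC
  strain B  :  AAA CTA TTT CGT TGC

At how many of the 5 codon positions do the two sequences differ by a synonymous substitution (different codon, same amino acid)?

1

Codon 1: ATG Met / AAA Lys — nonsynonymous.
Codon 2: GTC Val / CTA Leu — nonsynonymous.
Codon 3: GTG Val / TTT Phe — nonsynonymous.
Codon 4: CGG Arg / CGT Arg — synonymous.
Codon 5: TGC Cys / TGC Cys — identical.
Synonymous differences: 1.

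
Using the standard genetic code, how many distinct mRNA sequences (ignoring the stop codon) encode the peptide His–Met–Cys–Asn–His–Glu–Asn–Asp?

His: 2 codons.
Met: 1 codon.
Cys: 2 codons.
Asn: 2 codons.
His: 2 codons.
Glu: 2 codons.
Asn: 2 codons.
Asp: 2 codons.
2 × 1 × 2 × 2 × 2 × 2 × 2 × 2 = 128.

128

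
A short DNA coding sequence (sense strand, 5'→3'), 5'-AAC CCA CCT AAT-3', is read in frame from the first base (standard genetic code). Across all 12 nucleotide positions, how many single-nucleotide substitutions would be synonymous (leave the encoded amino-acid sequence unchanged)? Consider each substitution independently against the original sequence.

Codon 1 (AAC, Asn): 1 synonymous substitution.
Codon 2 (CCA, Pro): 3 synonymous substitutions.
Codon 3 (CCT, Pro): 3 synonymous substitutions.
Codon 4 (AAT, Asn): 1 synonymous substitution.
Total: 1 + 3 + 3 + 1 = 8.

8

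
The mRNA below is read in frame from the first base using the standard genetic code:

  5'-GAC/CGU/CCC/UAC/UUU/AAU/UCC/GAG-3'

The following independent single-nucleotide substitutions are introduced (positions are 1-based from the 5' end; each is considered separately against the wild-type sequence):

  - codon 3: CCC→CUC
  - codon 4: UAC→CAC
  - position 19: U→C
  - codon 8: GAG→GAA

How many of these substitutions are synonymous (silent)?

1

Codon 3: CCC (Pro) → CUC (Leu) — missense.
Codon 4: UAC (Tyr) → CAC (His) — missense.
Codon 7: UCC (Ser) → CCC (Pro) — missense.
Codon 8: GAG (Glu) → GAA (Glu) — synonymous.
Synonymous: 1 of 4.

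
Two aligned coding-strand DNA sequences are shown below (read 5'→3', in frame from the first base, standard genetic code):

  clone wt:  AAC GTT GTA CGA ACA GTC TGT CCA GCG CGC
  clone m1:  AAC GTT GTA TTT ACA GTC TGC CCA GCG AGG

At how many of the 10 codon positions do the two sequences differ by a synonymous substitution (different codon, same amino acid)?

2

Codon 1: AAC Asn / AAC Asn — identical.
Codon 2: GTT Val / GTT Val — identical.
Codon 3: GTA Val / GTA Val — identical.
Codon 4: CGA Arg / TTT Phe — nonsynonymous.
Codon 5: ACA Thr / ACA Thr — identical.
Codon 6: GTC Val / GTC Val — identical.
Codon 7: TGT Cys / TGC Cys — synonymous.
Codon 8: CCA Pro / CCA Pro — identical.
Codon 9: GCG Ala / GCG Ala — identical.
Codon 10: CGC Arg / AGG Arg — synonymous.
Synonymous differences: 2.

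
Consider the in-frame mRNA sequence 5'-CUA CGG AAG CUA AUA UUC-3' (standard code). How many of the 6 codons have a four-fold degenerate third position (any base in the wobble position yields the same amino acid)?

3

Codon 1 CUA (Leu): third position 4-fold.
Codon 2 CGG (Arg): third position 4-fold.
Codon 3 AAG (Lys): third position 2-fold.
Codon 4 CUA (Leu): third position 4-fold.
Codon 5 AUA (Ile): third position 3-fold.
Codon 6 UUC (Phe): third position 2-fold.
Four-fold degenerate third positions: 3.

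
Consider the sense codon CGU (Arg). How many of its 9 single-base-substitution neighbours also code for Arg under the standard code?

Position 1: none → 0 synonymous.
Position 2: none → 0 synonymous.
Position 3: CGC, CGA, CGG → 3 synonymous.
Total: 0 + 0 + 3 = 3.

3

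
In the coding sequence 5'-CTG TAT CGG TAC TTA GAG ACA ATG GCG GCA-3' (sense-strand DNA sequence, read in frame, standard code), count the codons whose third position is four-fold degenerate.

5

Codon 1 CTG (Leu): third position 4-fold.
Codon 2 TAT (Tyr): third position 2-fold.
Codon 3 CGG (Arg): third position 4-fold.
Codon 4 TAC (Tyr): third position 2-fold.
Codon 5 TTA (Leu): third position 2-fold.
Codon 6 GAG (Glu): third position 2-fold.
Codon 7 ACA (Thr): third position 4-fold.
Codon 8 ATG (Met): third position 1-fold.
Codon 9 GCG (Ala): third position 4-fold.
Codon 10 GCA (Ala): third position 4-fold.
Four-fold degenerate third positions: 5.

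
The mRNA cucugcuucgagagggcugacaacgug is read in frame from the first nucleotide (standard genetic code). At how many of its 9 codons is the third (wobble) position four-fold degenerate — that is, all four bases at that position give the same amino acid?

Codon 1 CUC (Leu): third position 4-fold.
Codon 2 UGC (Cys): third position 2-fold.
Codon 3 UUC (Phe): third position 2-fold.
Codon 4 GAG (Glu): third position 2-fold.
Codon 5 AGG (Arg): third position 2-fold.
Codon 6 GCU (Ala): third position 4-fold.
Codon 7 GAC (Asp): third position 2-fold.
Codon 8 AAC (Asn): third position 2-fold.
Codon 9 GUG (Val): third position 4-fold.
Four-fold degenerate third positions: 3.

3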